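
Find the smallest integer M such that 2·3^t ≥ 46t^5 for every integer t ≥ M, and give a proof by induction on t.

M = 16

At t = 15: 28697814 < 34931250, so the inequality fails and M ≥ 16. We prove 2·3^t ≥ 46t^5 for all t ≥ 16.
Base step (t = 16): 2·3^t = 86093442 and 46t^5 = 48234496, so 86093442 ≥ 48234496.
For the inductive step, assume it holds for an arbitrary m ≥ 16, so 2·3^m ≥ 46m^5.
Then 2·3^(m + 1) = 3·(2·3^m) ≥ 3·(46m^5).
Also, for m ≥ 16 we have 3·(46m^5) ≥ 46(m+1)^5, since 3 ≥ (1 + 1/m)^5 for all m ≥ 16.
Combining, 2·3^(m + 1) ≥ 46(m+1)^5.
By the principle of mathematical induction, the result holds for all t ≥ 16.
Hence the smallest such M is 16.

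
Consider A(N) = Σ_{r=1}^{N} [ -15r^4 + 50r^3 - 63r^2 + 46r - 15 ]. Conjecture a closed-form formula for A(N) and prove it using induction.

A(N) = -N(3N^4 - 5N^3 + N^2 - 4N + 2)

We claim A(N) = -N(3N^4 - 5N^3 + N^2 - 4N + 2) for all N ≥ 1.
Base case (N = 1): A(1) = 3, and the closed form gives 3. They agree.
Inductive step: assume the claim holds for N = r, so A(r) = r(-3r^4 + 5r^3 - r^2 + 4r - 2).
Then A(r+1) = A(r) + (-15r^4 - 10r^3 - 3r^2 + 10r + 3) = (r(-3r^4 + 5r^3 - r^2 + 4r - 2)) + (-15r^4 - 10r^3 - 3r^2 + 10r + 3).
Simplifying, A(r+1) = -(r + 1)(3r^4 + 7r^3 + 4r^2 - 5r - 3) = -(r+1)(3(r+1)^4 - 5(r+1)^3 + (r+1)^2 - 4(r+1) + 2),
which is the closed form with N = r+1.
By the principle of mathematical induction, the result holds for all N ≥ 1.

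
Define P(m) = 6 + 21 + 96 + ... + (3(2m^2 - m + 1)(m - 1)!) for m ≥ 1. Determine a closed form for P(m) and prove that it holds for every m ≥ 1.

We claim P(m) = (6m + 3)m! - 3 for all m ≥ 1.
For the base case m = 1: P(1) = 6, and the closed form gives 6. They agree.
Inductive step: assume the claim holds for m = p, so P(p) = (6p + 3)p! - 3.
Then P(p+1) = P(p) + (3(2p^2 + 3p + 2)p!) = ((6p + 3)p! - 3) + (3(2p^2 + 3p + 2)p!).
Simplifying, P(p+1) = (6(p+1) + 3)(p+1)! - 3,
which is the closed form with m = p+1.
By the principle of mathematical induction, the result holds for all m ≥ 1.

P(m) = (6m + 3)m! - 3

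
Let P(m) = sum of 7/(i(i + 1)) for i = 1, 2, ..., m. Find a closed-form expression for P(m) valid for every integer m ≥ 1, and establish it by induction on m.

We claim P(m) = 7m/(m + 1) for all m ≥ 1.
Base step (m = 1): P(1) = 7/2, and the closed form gives 7/2. They agree.
Inductive step: suppose the statement holds for some i ≥ 1, so P(i) = 7i/(i + 1).
Then P(i+1) = P(i) + (7/((i + 1)(i + 2))) = (7i/(i + 1)) + (7/((i + 1)(i + 2))).
Simplifying, P(i+1) = 7(i + 1)/(i + 2) = 7(i+1)/((i+1) + 1),
which is the closed form with m = i+1.
By the principle of mathematical induction, the result holds for all m ≥ 1.

P(m) = 7m/(m + 1)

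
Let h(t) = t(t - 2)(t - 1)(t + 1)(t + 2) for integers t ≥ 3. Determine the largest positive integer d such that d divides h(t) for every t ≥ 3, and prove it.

Computing the first values: h(3) = 120 and h(4) = 720; gcd(120, 720) = 120, so d ≤ 120.
We prove 120 | t(t - 2)(t - 1)(t + 1)(t + 2) for all t ≥ 3 by induction on t.
When t = 3: h(3) = 120 = 120·(1), so 120 | h(3).
For the inductive step, assume it holds for an arbitrary m ≥ 3, i.e. 120 | h(m). Then
h(m+1) − h(m) = (m-1)·m·(m+1)·(m+2)·(m+3) − (m-2)·(m-1)·m·(m+1)·(m+2) = (m-1)·m·(m+1)·(m+2)·[(m+3) − (m-2)] = 5·(m-1)·m·(m+1)·(m+2). The product of 4 consecutive integers is divisible by (4)! = 24, so h(m+1) − h(m) is divisible by 5·24 = 120. By the inductive hypothesis 120 | h(m), hence 120 | h(m+1).
By the principle of mathematical induction, the result holds for all t ≥ 3.
Therefore the largest such d is 120.

d = 120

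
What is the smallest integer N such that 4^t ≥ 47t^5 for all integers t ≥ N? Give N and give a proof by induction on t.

N = 12

At t = 11: 4194304 < 7569397, so the inequality fails and N ≥ 12. We prove 4^t ≥ 47t^5 for all t ≥ 12.
For the base case t = 12: 4^t = 16777216 and 47t^5 = 11695104, so 16777216 ≥ 11695104.
For the inductive step, assume it holds for an arbitrary j ≥ 12, so 4^j ≥ 47j^5.
Then 4^(j + 1) = 4·(4^j) ≥ 4·(47j^5).
Also, for j ≥ 12 we have 4·(47j^5) ≥ 47(j+1)^5, since 4 ≥ (1 + 1/j)^5 for all j ≥ 12.
Combining, 4^(j + 1) ≥ 47(j+1)^5.
Hence, by induction on t, the claim holds for every t ≥ 12.
Hence the smallest such N is 12.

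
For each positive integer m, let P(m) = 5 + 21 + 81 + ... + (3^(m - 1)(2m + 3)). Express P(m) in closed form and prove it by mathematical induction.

We claim P(m) = 3^m(m + 1) - 1 for all m ≥ 1.
When m = 1: P(1) = 5, and the closed form gives 5. They agree.
Inductive step: suppose the statement holds for some i ≥ 1, so P(i) = 3^i(i + 1) - 1.
Then P(i+1) = P(i) + (3^i(2i + 5)) = (3^i(i + 1) - 1) + (3^i(2i + 5)).
Simplifying, P(i+1) = 3·3^i·i + 6·3^i - 1 = 3^(i+1)((i+1) + 1) - 1,
which is the closed form with m = i+1.
This completes the induction.

P(m) = 3^m(m + 1) - 1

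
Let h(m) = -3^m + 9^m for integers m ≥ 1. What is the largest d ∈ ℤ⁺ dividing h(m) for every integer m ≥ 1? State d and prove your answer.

Computing the first values: h(1) = 6 and h(2) = 72; gcd(6, 72) = 6, so d ≤ 6.
We prove 6 | -3^m + 9^m for all m ≥ 1 by induction on m.
Base case (m = 1): h(1) = 6 = 6·(1), so 6 | h(1).
For the inductive step, assume it holds for an arbitrary p ≥ 1, i.e. 6 | h(p). Then
9^{p+1} − 3^{p+1} = 9·9^p − 3·3^p = 9·(9^p − 3^p) + (6)·3^p. The first term is divisible by 6 by the inductive hypothesis, and the second term (6)·3^p is divisible by 6 since 6 | 6. Hence 6 | h(p+1).
By the principle of mathematical induction, the result holds for all m ≥ 1.
Therefore the largest such d is 6.

d = 6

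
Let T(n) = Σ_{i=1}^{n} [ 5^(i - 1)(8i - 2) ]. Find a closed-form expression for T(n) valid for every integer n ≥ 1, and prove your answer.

We claim T(n) = 5^n(2n - 1) + 1 for all n ≥ 1.
Base step (n = 1): T(1) = 6, and the closed form gives 6. They agree.
Suppose the result is true for n = i, so T(i) = 5^i(2i - 1) + 1.
Then T(i+1) = T(i) + (5^i(8i + 6)) = (5^i(2i - 1) + 1) + (5^i(8i + 6)).
Simplifying, T(i+1) = 10·5^i·i + 5·5^i + 1 = 5^(i+1)(2(i+1) - 1) + 1,
which is the closed form with n = i+1.
By the principle of mathematical induction, the result holds for all n ≥ 1.

T(n) = 5^n(2n - 1) + 1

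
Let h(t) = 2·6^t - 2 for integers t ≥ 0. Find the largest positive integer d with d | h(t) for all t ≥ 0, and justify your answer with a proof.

d = 10

Computing the first values: h(0) = 0 and h(1) = 10; gcd(0, 10) = 10, so d ≤ 10.
We prove 10 | 2·6^t - 2 for all t ≥ 0 by induction on t.
Base step (t = 0): h(0) = 0 = 10·(0), so 10 | h(0).
Suppose the result is true for t = k, i.e. 10 | h(k). Then
h(k+1) = 2·6^(k+1) - 2 = 6·(2·6^k - 2) + 10 = 6·h(k) + 10. The first term is divisible by 10 by the inductive hypothesis, and 10 is divisible by 10. Hence 10 | h(k+1).
Hence, by induction on t, the claim holds for every t ≥ 0.
Therefore the largest such d is 10.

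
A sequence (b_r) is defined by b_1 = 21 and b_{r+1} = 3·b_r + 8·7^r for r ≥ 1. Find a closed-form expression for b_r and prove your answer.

b_r = 7·3^(r - 1) + 2·7^r

Computing the first terms: b_1 = 21, b_2 = 119, b_3 = 749. This suggests b_r = 7·3^(r - 1) + 2·7^r.
For the base case r = 1: the formula gives 21 = 21 = b_1.
Suppose the result is true for r = i, so b_i = 7·3^(i - 1) + 2·7^i.
Then b_{i+1} = 3·b_i + 8·7^i = 3·(7·3^(i - 1) + 2·7^i) + 8·7^i = 7·3^i + 2·7^(i + 1) = 7·3^((i+1) - 1) + 2·7^(i+1),
which is the claimed formula at r = i+1.
By induction, the statement is established for all r ≥ 1.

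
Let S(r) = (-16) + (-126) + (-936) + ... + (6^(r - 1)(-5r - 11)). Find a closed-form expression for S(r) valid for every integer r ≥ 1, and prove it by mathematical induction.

S(r) = -6^r(r + 2) + 2

We claim S(r) = -6^r(r + 2) + 2 for all r ≥ 1.
Base case (r = 1): S(1) = -16, and the closed form gives -16. They agree.
Suppose the result is true for r = i, so S(i) = -6^i(i + 2) + 2.
Then S(i+1) = S(i) + (6^i(-5i - 16)) = (-6^i(i + 2) + 2) + (6^i(-5i - 16)).
Simplifying, S(i+1) = -6·6^i·i - 18·6^i + 2 = -6^(i+1)((i+1) + 2) + 2,
which is the closed form with r = i+1.
Hence, by induction on r, the claim holds for every r ≥ 1.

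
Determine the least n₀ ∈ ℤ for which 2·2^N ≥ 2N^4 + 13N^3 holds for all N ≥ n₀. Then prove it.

n₀ = 17

At N = 16: 131072 < 184320, so the inequality fails and n₀ ≥ 17. We prove 2·2^N ≥ 2N^4 + 13N^3 for all N ≥ 17.
For the base case N = 17: 2·2^N = 262144 and 2N^4 + 13N^3 = 230911, so 262144 ≥ 230911.
Suppose the result is true for N = k, so 2·2^k ≥ 2k^4 + 13k^3.
Then 2·2^(k + 1) = 2·(2·2^k) ≥ 2·(2k^4 + 13k^3).
Also, for k ≥ 17 we have 2·(2k^4 + 13k^3) ≥ 2(k+1)^4 + 13(k+1)^3, since 2·(2k^4 + 13k^3) − (2(k+1)^4 + 13(k+1)^3) = 2k^4 + 5k^3 - 51k^2 - 47k - 15, which is nonnegative for all k ≥ 17.
Combining, 2·2^(k + 1) ≥ 2(k+1)^4 + 13(k+1)^3.
By induction, the statement is established for all N ≥ 17.
Hence the smallest such n₀ is 17.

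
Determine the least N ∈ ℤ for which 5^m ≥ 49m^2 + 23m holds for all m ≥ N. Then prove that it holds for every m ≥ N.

N = 5

At m = 4: 625 < 876, so the inequality fails and N ≥ 5. We prove 5^m ≥ 49m^2 + 23m for all m ≥ 5.
For the base case m = 5: 5^m = 3125 and 49m^2 + 23m = 1340, so 3125 ≥ 1340.
Suppose the result is true for m = p, so 5^p ≥ 49p^2 + 23p.
Then 5^(p + 1) = 5·(5^p) ≥ 5·(49p^2 + 23p).
Also, for p ≥ 5 we have 5·(49p^2 + 23p) ≥ 49(p+1)^2 + 23(p+1), since 5·(49p^2 + 23p) − (49(p+1)^2 + 23(p+1)) = 196p^2 - 6p - 72, which is nonnegative for all p ≥ 5.
Combining, 5^(p + 1) ≥ 49(p+1)^2 + 23(p+1).
This completes the induction.
Hence the smallest such N is 5.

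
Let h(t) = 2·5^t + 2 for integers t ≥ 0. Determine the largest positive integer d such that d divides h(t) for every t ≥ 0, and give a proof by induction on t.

d = 4

Computing the first values: h(0) = 4 and h(1) = 12; gcd(4, 12) = 4, so d ≤ 4.
We prove 4 | 2·5^t + 2 for all t ≥ 0 by induction on t.
When t = 0: h(0) = 4 = 4·(1), so 4 | h(0).
Inductive step: suppose the statement holds for some i ≥ 0, i.e. 4 | h(i). Then
h(i+1) = 2·5^(i+1) + 2 = 5·(2·5^i + 2) - 8 = 5·h(i) - 8. The first term is divisible by 4 by the inductive hypothesis, and -8 is divisible by 4. Hence 4 | h(i+1).
By the principle of mathematical induction, the result holds for all t ≥ 0.
Therefore the largest such d is 4.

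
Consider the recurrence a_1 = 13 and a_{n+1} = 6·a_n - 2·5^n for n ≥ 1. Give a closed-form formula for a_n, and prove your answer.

Computing the first terms: a_1 = 13, a_2 = 68, a_3 = 358. This suggests a_n = 2·5^n + 3·6^(n - 1).
When n = 1: the formula gives 13 = 13 = a_1.
Inductive step: suppose the statement holds for some r ≥ 1, so a_r = 2·5^r + 3·6^(r - 1).
Then a_{r+1} = 6·a_r - 2·5^r = 6·(2·5^r + 3·6^(r - 1)) - 2·5^r = 2·5^(r + 1) + 3·6^r = 2·5^(r+1) + 3·6^((r+1) - 1),
which is the claimed formula at n = r+1.
By induction, the statement is established for all n ≥ 1.

a_n = 2·5^n + 3·6^(n - 1)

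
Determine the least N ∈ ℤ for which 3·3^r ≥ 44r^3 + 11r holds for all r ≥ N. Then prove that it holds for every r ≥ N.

N = 9

At r = 8: 19683 < 22616, so the inequality fails and N ≥ 9. We prove 3·3^r ≥ 44r^3 + 11r for all r ≥ 9.
Base case (r = 9): 3·3^r = 59049 and 44r^3 + 11r = 32175, so 59049 ≥ 32175.
Suppose the result is true for r = i, so 3·3^i ≥ 44i^3 + 11i.
Then 3·3^(i + 1) = 3·(3·3^i) ≥ 3·(44i^3 + 11i).
Also, for i ≥ 9 we have 3·(44i^3 + 11i) ≥ 44(i+1)^3 + 11(i+1), since 3·(44i^3 + 11i) − (44(i+1)^3 + 11(i+1)) = 88i^3 - 132i^2 - 110i - 55, which is nonnegative for all i ≥ 9.
Combining, 3·3^(i + 1) ≥ 44(i+1)^3 + 11(i+1).
This completes the induction.
Hence the smallest such N is 9.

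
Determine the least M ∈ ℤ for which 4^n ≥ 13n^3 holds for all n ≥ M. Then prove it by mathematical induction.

At n = 5: 1024 < 1625, so the inequality fails and M ≥ 6. We prove 4^n ≥ 13n^3 for all n ≥ 6.
Base case (n = 6): 4^n = 4096 and 13n^3 = 2808, so 4096 ≥ 2808.
Inductive step: suppose the statement holds for some p ≥ 6, so 4^p ≥ 13p^3.
Then 4^(p + 1) = 4·(4^p) ≥ 4·(13p^3).
Also, for p ≥ 6 we have 4·(13p^3) ≥ 13(p+1)^3, since 4 ≥ (1 + 1/p)^3 for all p ≥ 6.
Combining, 4^(p + 1) ≥ 13(p+1)^3.
By induction, the statement is established for all n ≥ 6.
Hence the smallest such M is 6.

M = 6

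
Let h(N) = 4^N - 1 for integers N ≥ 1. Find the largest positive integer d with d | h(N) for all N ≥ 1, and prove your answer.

d = 3

Computing the first values: h(1) = 3 and h(2) = 15; gcd(3, 15) = 3, so d ≤ 3.
We prove 3 | 4^N - 1 for all N ≥ 1 by induction on N.
Base case (N = 1): h(1) = 3 = 3·(1), so 3 | h(1).
Suppose the result is true for N = i, i.e. 3 | h(i). Then
4^{i+1} − 1^{i+1} = 4·4^i − 1·1^i = 4·(4^i − 1^i) + (3)·1^i. The first term is divisible by 3 by the inductive hypothesis, and the second term (3)·1^i is divisible by 3 since 3 | 3. Hence 3 | h(i+1).
Hence, by induction on N, the claim holds for every N ≥ 1.
Therefore the largest such d is 3.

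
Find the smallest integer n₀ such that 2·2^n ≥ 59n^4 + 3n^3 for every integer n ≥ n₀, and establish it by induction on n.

n₀ = 23

At n = 22: 8388608 < 13853048, so the inequality fails and n₀ ≥ 23. We prove 2·2^n ≥ 59n^4 + 3n^3 for all n ≥ 23.
Base case (n = 23): 2·2^n = 16777216 and 59n^4 + 3n^3 = 16547120, so 16777216 ≥ 16547120.
Suppose the result is true for n = j, so 2·2^j ≥ 59j^4 + 3j^3.
Then 2·2^(j + 1) = 2·(2·2^j) ≥ 2·(59j^4 + 3j^3).
Also, for j ≥ 23 we have 2·(59j^4 + 3j^3) ≥ 59(j+1)^4 + 3(j+1)^3, since 2·(59j^4 + 3j^3) − (59(j+1)^4 + 3(j+1)^3) = 59j^4 - 233j^3 - 363j^2 - 245j - 62, which is nonnegative for all j ≥ 23.
Combining, 2·2^(j + 1) ≥ 59(j+1)^4 + 3(j+1)^3.
Hence, by induction on n, the claim holds for every n ≥ 23.
Hence the smallest such n₀ is 23.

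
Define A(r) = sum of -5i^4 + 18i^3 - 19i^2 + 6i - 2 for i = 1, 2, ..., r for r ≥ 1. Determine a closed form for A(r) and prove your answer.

We claim A(r) = -r(r^4 - 2r^3 - r^2 + 2r + 2) for all r ≥ 1.
Base case (r = 1): A(1) = -2, and the closed form gives -2. They agree.
Inductive step: suppose the statement holds for some i ≥ 1, so A(i) = i(-i^4 + 2i^3 + i^2 - 2i - 2).
Then A(i+1) = A(i) + (-5i^4 - 2i^3 + 5i^2 + 2i - 2) = (i(-i^4 + 2i^3 + i^2 - 2i - 2)) + (-5i^4 - 2i^3 + 5i^2 + 2i - 2).
Simplifying, A(i+1) = -(i + 1)(i^4 + 2i^3 - i^2 - 2i + 2) = -(i+1)((i+1)^4 - 2(i+1)^3 - (i+1)^2 + 2(i+1) + 2),
which is the closed form with r = i+1.
By induction, the statement is established for all r ≥ 1.

A(r) = -r(r^4 - 2r^3 - r^2 + 2r + 2)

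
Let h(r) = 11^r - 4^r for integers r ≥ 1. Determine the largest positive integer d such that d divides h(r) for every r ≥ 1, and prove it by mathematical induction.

d = 7

Computing the first values: h(1) = 7 and h(2) = 105; gcd(7, 105) = 7, so d ≤ 7.
We prove 7 | 11^r - 4^r for all r ≥ 1 by induction on r.
For the base case r = 1: h(1) = 7 = 7·(1), so 7 | h(1).
For the inductive step, assume it holds for an arbitrary i ≥ 1, i.e. 7 | h(i). Then
11^{i+1} − 4^{i+1} = 11·11^i − 4·4^i = 11·(11^i − 4^i) + (7)·4^i. The first term is divisible by 7 by the inductive hypothesis, and the second term (7)·4^i is divisible by 7 since 7 | 7. Hence 7 | h(i+1).
This completes the induction.
Therefore the largest such d is 7.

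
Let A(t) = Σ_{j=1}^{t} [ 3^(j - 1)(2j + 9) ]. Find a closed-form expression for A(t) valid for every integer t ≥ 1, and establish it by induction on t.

A(t) = 3^t(t + 4) - 4

We claim A(t) = 3^t(t + 4) - 4 for all t ≥ 1.
Base case (t = 1): A(1) = 11, and the closed form gives 11. They agree.
For the inductive step, assume it holds for an arbitrary j ≥ 1, so A(j) = 3^j(j + 4) - 4.
Then A(j+1) = A(j) + (3^j(2j + 11)) = (3^j(j + 4) - 4) + (3^j(2j + 11)).
Simplifying, A(j+1) = 3·3^j·j + 15·3^j - 4 = 3^(j+1)((j+1) + 4) - 4,
which is the closed form with t = j+1.
This completes the induction.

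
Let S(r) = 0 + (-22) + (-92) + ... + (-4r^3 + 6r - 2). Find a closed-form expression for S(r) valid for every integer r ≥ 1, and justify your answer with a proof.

S(r) = -r(r - 1)(r^2 + 3r + 1)

We claim S(r) = -r(r - 1)(r^2 + 3r + 1) for all r ≥ 1.
Base case (r = 1): S(1) = 0, and the closed form gives 0. They agree.
For the inductive step, assume it holds for an arbitrary m ≥ 1, so S(m) = m(-m^3 - 2m^2 + 2m + 1).
Then S(m+1) = S(m) + (6m - 4(m + 1)^3 + 4) = (m(-m^3 - 2m^2 + 2m + 1)) + (6m - 4(m + 1)^3 + 4).
Simplifying, S(m+1) = -m(m + 1)(m^2 + 5m + 5) = -(m+1)((m+1) - 1)((m+1)^2 + 3(m+1) + 1),
which is the closed form with r = m+1.
By induction, the statement is established for all r ≥ 1.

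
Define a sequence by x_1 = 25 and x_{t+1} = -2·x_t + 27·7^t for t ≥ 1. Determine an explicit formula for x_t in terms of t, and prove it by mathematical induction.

Computing the first terms: x_1 = 25, x_2 = 139, x_3 = 1045. This suggests x_t = (-2)^(t + 1) + 3·7^t.
Base case (t = 1): the formula gives 25 = 25 = x_1.
Inductive step: suppose the statement holds for some m ≥ 1, so x_m = (-2)^(m + 1) + 3·7^m.
Then x_{m+1} = -2·x_m + 27·7^m = -2·((-2)^(m + 1) + 3·7^m) + 27·7^m = (-2)^(m + 2) + 3·7^(m + 1) = (-2)^((m+1) + 1) + 3·7^(m+1),
which is the claimed formula at t = m+1.
This completes the induction.

x_t = (-2)^(t + 1) + 3·7^t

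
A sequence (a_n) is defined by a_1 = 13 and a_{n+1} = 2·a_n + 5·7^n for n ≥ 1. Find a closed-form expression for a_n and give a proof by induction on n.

Computing the first terms: a_1 = 13, a_2 = 61, a_3 = 367. This suggests a_n = 3·2^n + 7^n.
For the base case n = 1: the formula gives 13 = 13 = a_1.
For the inductive step, assume it holds for an arbitrary i ≥ 1, so a_i = 3·2^i + 7^i.
Then a_{i+1} = 2·a_i + 5·7^i = 2·(3·2^i + 7^i) + 5·7^i = 3·2^(i + 1) + 7^(i + 1),
which is the claimed formula at n = i+1.
By induction, the statement is established for all n ≥ 1.

a_n = 3·2^n + 7^n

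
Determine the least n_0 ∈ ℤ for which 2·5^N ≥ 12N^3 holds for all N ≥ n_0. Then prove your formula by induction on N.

n_0 = 4

At N = 3: 250 < 324, so the inequality fails and n_0 ≥ 4. We prove 2·5^N ≥ 12N^3 for all N ≥ 4.
For the base case N = 4: 2·5^N = 1250 and 12N^3 = 768, so 1250 ≥ 768.
Suppose the result is true for N = i, so 2·5^i ≥ 12i^3.
Then 2·5^(i + 1) = 5·(2·5^i) ≥ 5·(12i^3).
Also, for i ≥ 4 we have 5·(12i^3) ≥ 12(i+1)^3, since 5 ≥ (1 + 1/i)^3 for all i ≥ 4.
Combining, 2·5^(i + 1) ≥ 12(i+1)^3.
By induction, the statement is established for all N ≥ 4.
Hence the smallest such n_0 is 4.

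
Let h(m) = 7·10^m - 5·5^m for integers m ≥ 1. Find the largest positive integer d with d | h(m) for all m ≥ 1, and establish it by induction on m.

Computing the first values: h(1) = 45 and h(2) = 575; gcd(45, 575) = 5, so d ≤ 5.
We prove 5 | 7·10^m - 5·5^m for all m ≥ 1 by induction on m.
When m = 1: h(1) = 45 = 5·(9), so 5 | h(1).
Suppose the result is true for m = j, i.e. 5 | h(j). Then
h(j+1) − 10·h(j) = (7·10^(j+1) - 5·5^(j+1)) − 10·(7·10^j - 5·5^j) = (-5)·5^j·(5 − 10) = (25)·5^j. Since 5 | h(j) by the inductive hypothesis, 5 | 10·h(j); and 5 | 25 since 25 = 5·5. Therefore 5 | h(j+1).
This completes the induction.
Therefore the largest such d is 5.

d = 5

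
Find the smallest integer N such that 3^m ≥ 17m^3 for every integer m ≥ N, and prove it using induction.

At m = 8: 6561 < 8704, so the inequality fails and N ≥ 9. We prove 3^m ≥ 17m^3 for all m ≥ 9.
When m = 9: 3^m = 19683 and 17m^3 = 12393, so 19683 ≥ 12393.
Suppose the result is true for m = k, so 3^k ≥ 17k^3.
Then 3^(k + 1) = 3·(3^k) ≥ 3·(17k^3).
Also, for k ≥ 9 we have 3·(17k^3) ≥ 17(k+1)^3, since 3 ≥ (1 + 1/k)^3 for all k ≥ 9.
Combining, 3^(k + 1) ≥ 17(k+1)^3.
By induction, the statement is established for all m ≥ 9.
Hence the smallest such N is 9.

N = 9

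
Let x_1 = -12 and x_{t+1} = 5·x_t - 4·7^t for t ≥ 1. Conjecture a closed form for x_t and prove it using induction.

x_t = 2·5^(t - 1) - 2·7^t

Computing the first terms: x_1 = -12, x_2 = -88, x_3 = -636. This suggests x_t = 2·5^(t - 1) - 2·7^t.
When t = 1: the formula gives -12 = -12 = x_1.
Inductive step: suppose the statement holds for some m ≥ 1, so x_m = 2·5^(m - 1) - 2·7^m.
Then x_{m+1} = 5·x_m - 4·7^m = 5·(2·5^(m - 1) - 2·7^m) - 4·7^m = 2·5^m - 2·7^(m + 1) = 2·5^((m+1) - 1) - 2·7^(m+1),
which is the claimed formula at t = m+1.
This completes the induction.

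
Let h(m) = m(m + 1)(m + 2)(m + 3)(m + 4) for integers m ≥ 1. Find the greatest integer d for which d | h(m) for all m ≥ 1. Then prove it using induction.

d = 120

Computing the first values: h(1) = 120 and h(2) = 720; gcd(120, 720) = 120, so d ≤ 120.
We prove 120 | m(m + 1)(m + 2)(m + 3)(m + 4) for all m ≥ 1 by induction on m.
For the base case m = 1: h(1) = 120 = 120·(1), so 120 | h(1).
Inductive step: assume the claim holds for m = p, i.e. 120 | h(p). Then
h(p+1) − h(p) = (p+1)·(p+2)·(p+3)·(p+4)·(p+5) − p·(p+1)·(p+2)·(p+3)·(p+4) = (p+1)·(p+2)·(p+3)·(p+4)·[(p+5) − p] = 5·(p+1)·(p+2)·(p+3)·(p+4). The product of 4 consecutive integers is divisible by (4)! = 24, so h(p+1) − h(p) is divisible by 5·24 = 120. By the inductive hypothesis 120 | h(p), hence 120 | h(p+1).
By induction, the statement is established for all m ≥ 1.
Therefore the largest such d is 120.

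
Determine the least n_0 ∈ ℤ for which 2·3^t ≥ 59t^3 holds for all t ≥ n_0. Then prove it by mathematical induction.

At t = 9: 39366 < 43011, so the inequality fails and n_0 ≥ 10. We prove 2·3^t ≥ 59t^3 for all t ≥ 10.
Base case (t = 10): 2·3^t = 118098 and 59t^3 = 59000, so 118098 ≥ 59000.
Inductive step: suppose the statement holds for some m ≥ 10, so 2·3^m ≥ 59m^3.
Then 2·3^(m + 1) = 3·(2·3^m) ≥ 3·(59m^3).
Also, for m ≥ 10 we have 3·(59m^3) ≥ 59(m+1)^3, since 3 ≥ (1 + 1/m)^3 for all m ≥ 10.
Combining, 2·3^(m + 1) ≥ 59(m+1)^3.
Hence, by induction on t, the claim holds for every t ≥ 10.
Hence the smallest such n_0 is 10.

n_0 = 10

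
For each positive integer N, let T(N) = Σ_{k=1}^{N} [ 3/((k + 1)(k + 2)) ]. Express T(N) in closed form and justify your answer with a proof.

T(N) = 3N/(2(N + 2))

We claim T(N) = 3N/(2(N + 2)) for all N ≥ 1.
Base case (N = 1): T(1) = 1/2, and the closed form gives 1/2. They agree.
Inductive step: assume the claim holds for N = k, so T(k) = 3k/(2(k + 2)).
Then T(k+1) = T(k) + (3/((k + 2)(k + 3))) = (3k/(2(k + 2))) + (3/((k + 2)(k + 3))).
Simplifying, T(k+1) = 3(k + 1)/(2(k + 3)) = 3(k+1)/(2((k+1) + 2)),
which is the closed form with N = k+1.
By the principle of mathematical induction, the result holds for all N ≥ 1.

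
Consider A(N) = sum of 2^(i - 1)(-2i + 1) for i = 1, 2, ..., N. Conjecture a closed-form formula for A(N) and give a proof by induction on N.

A(N) = 2^N(-2N + 3) - 3

We claim A(N) = 2^N(-2N + 3) - 3 for all N ≥ 1.
Base case (N = 1): A(1) = -1, and the closed form gives -1. They agree.
Suppose the result is true for N = i, so A(i) = 2^i(-2i + 3) - 3.
Then A(i+1) = A(i) + (2^i(-2i - 1)) = (2^i(-2i + 3) - 3) + (2^i(-2i - 1)).
Simplifying, A(i+1) = 2^(i + 1) - 2^(i + 2)i - 3 = 2^(i+1)(-2(i+1) + 3) - 3,
which is the closed form with N = i+1.
By induction, the statement is established for all N ≥ 1.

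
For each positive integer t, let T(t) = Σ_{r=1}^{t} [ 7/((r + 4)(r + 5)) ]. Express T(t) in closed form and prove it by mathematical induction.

T(t) = 7t/(5(t + 5))

We claim T(t) = 7t/(5(t + 5)) for all t ≥ 1.
Base step (t = 1): T(1) = 7/30, and the closed form gives 7/30. They agree.
Inductive step: suppose the statement holds for some r ≥ 1, so T(r) = 7r/(5(r + 5)).
Then T(r+1) = T(r) + (7/((r + 5)(r + 6))) = (7r/(5(r + 5))) + (7/((r + 5)(r + 6))).
Simplifying, T(r+1) = 7(r + 1)/(5(r + 6)) = 7(r+1)/(5((r+1) + 5)),
which is the closed form with t = r+1.
Hence, by induction on t, the claim holds for every t ≥ 1.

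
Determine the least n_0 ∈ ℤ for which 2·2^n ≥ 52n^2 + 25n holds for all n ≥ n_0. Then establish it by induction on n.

n_0 = 12

At n = 11: 4096 < 6567, so the inequality fails and n_0 ≥ 12. We prove 2·2^n ≥ 52n^2 + 25n for all n ≥ 12.
Base step (n = 12): 2·2^n = 8192 and 52n^2 + 25n = 7788, so 8192 ≥ 7788.
Inductive step: assume the claim holds for n = m, so 2·2^m ≥ 52m^2 + 25m.
Then 2·2^(m + 1) = 2·(2·2^m) ≥ 2·(52m^2 + 25m).
Also, for m ≥ 12 we have 2·(52m^2 + 25m) ≥ 52(m+1)^2 + 25(m+1), since 2·(52m^2 + 25m) − (52(m+1)^2 + 25(m+1)) = 52m^2 - 79m - 77, which is nonnegative for all m ≥ 12.
Combining, 2·2^(m + 1) ≥ 52(m+1)^2 + 25(m+1).
Hence, by induction on n, the claim holds for every n ≥ 12.
Hence the smallest such n_0 is 12.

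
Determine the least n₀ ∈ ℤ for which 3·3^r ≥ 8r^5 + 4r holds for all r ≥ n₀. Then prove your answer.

At r = 12: 1594323 < 1990704, so the inequality fails and n₀ ≥ 13. We prove 3·3^r ≥ 8r^5 + 4r for all r ≥ 13.
Base step (r = 13): 3·3^r = 4782969 and 8r^5 + 4r = 2970396, so 4782969 ≥ 2970396.
For the inductive step, assume it holds for an arbitrary i ≥ 13, so 3·3^i ≥ 8i^5 + 4i.
Then 3·3^(i + 1) = 3·(3·3^i) ≥ 3·(8i^5 + 4i).
Also, for i ≥ 13 we have 3·(8i^5 + 4i) ≥ 8(i+1)^5 + 4(i+1), since 3·(8i^5 + 4i) − (8(i+1)^5 + 4(i+1)) = 16i^5 - 40i^4 - 80i^3 - 80i^2 - 32i - 12, which is nonnegative for all i ≥ 13.
Combining, 3·3^(i + 1) ≥ 8(i+1)^5 + 4(i+1).
This completes the induction.
Hence the smallest such n₀ is 13.

n₀ = 13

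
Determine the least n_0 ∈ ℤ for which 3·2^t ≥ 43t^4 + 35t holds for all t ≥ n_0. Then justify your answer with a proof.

n_0 = 22

At t = 21: 6291456 < 8363418, so the inequality fails and n_0 ≥ 22. We prove 3·2^t ≥ 43t^4 + 35t for all t ≥ 22.
Base step (t = 22): 3·2^t = 12582912 and 43t^4 + 35t = 10073778, so 12582912 ≥ 10073778.
Inductive step: assume the claim holds for t = m, so 3·2^m ≥ 43m^4 + 35m.
Then 3·2^(m + 1) = 2·(3·2^m) ≥ 2·(43m^4 + 35m).
Also, for m ≥ 22 we have 2·(43m^4 + 35m) ≥ 43(m+1)^4 + 35(m+1), since 2·(43m^4 + 35m) − (43(m+1)^4 + 35(m+1)) = 43m^4 - 172m^3 - 258m^2 - 137m - 78, which is nonnegative for all m ≥ 22.
Combining, 3·2^(m + 1) ≥ 43(m+1)^4 + 35(m+1).
This completes the induction.
Hence the smallest such n_0 is 22.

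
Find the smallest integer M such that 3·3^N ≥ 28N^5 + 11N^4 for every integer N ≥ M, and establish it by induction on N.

M = 15

At N = 14: 14348907 < 15481648, so the inequality fails and M ≥ 15. We prove 3·3^N ≥ 28N^5 + 11N^4 for all N ≥ 15.
When N = 15: 3·3^N = 43046721 and 28N^5 + 11N^4 = 21819375, so 43046721 ≥ 21819375.
Suppose the result is true for N = j, so 3·3^j ≥ 28j^5 + 11j^4.
Then 3·3^(j + 1) = 3·(3·3^j) ≥ 3·(28j^5 + 11j^4).
Also, for j ≥ 15 we have 3·(28j^5 + 11j^4) ≥ 28(j+1)^5 + 11(j+1)^4, since 3·(28j^5 + 11j^4) − (28(j+1)^5 + 11(j+1)^4) = 56j^5 - 118j^4 - 324j^3 - 346j^2 - 184j - 39, which is nonnegative for all j ≥ 15.
Combining, 3·3^(j + 1) ≥ 28(j+1)^5 + 11(j+1)^4.
By induction, the statement is established for all N ≥ 15.
Hence the smallest such M is 15.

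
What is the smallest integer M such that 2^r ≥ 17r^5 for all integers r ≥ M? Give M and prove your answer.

M = 29

At r = 28: 268435456 < 292576256, so the inequality fails and M ≥ 29. We prove 2^r ≥ 17r^5 for all r ≥ 29.
Base step (r = 29): 2^r = 536870912 and 17r^5 = 348689533, so 536870912 ≥ 348689533.
Suppose the result is true for r = m, so 2^m ≥ 17m^5.
Then 2^(m + 1) = 2·(2^m) ≥ 2·(17m^5).
Also, for m ≥ 29 we have 2·(17m^5) ≥ 17(m+1)^5, since 2 ≥ (1 + 1/m)^5 for all m ≥ 29.
Combining, 2^(m + 1) ≥ 17(m+1)^5.
By the principle of mathematical induction, the result holds for all r ≥ 29.
Hence the smallest such M is 29.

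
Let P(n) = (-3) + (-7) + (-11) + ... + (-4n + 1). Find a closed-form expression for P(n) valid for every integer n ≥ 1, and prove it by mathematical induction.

We claim P(n) = -n(2n + 1) for all n ≥ 1.
Base case (n = 1): P(1) = -3, and the closed form gives -3. They agree.
Inductive step: suppose the statement holds for some m ≥ 1, so P(m) = m(-2m - 1).
Then P(m+1) = P(m) + (-4m - 3) = (m(-2m - 1)) + (-4m - 3).
Simplifying, P(m+1) = -(m + 1)(2m + 3) = -(m+1)(2(m+1) + 1),
which is the closed form with n = m+1.
By induction, the statement is established for all n ≥ 1.

P(n) = -n(2n + 1)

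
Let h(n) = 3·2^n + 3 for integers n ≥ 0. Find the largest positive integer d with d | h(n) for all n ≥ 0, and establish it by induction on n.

Computing the first values: h(0) = 6 and h(1) = 9; gcd(6, 9) = 3, so d ≤ 3.
We prove 3 | 3·2^n + 3 for all n ≥ 0 by induction on n.
For the base case n = 0: h(0) = 6 = 3·(2), so 3 | h(0).
Inductive step: suppose the statement holds for some m ≥ 0, i.e. 3 | h(m). Then
h(m+1) = 3·2^(m+1) + 3 = 2·(3·2^m + 3) - 3 = 2·h(m) - 3. The first term is divisible by 3 by the inductive hypothesis, and -3 is divisible by 3. Hence 3 | h(m+1).
Hence, by induction on n, the claim holds for every n ≥ 0.
Therefore the largest such d is 3.

d = 3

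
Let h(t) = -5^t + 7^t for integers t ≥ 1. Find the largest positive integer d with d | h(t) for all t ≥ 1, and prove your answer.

Computing the first values: h(1) = 2 and h(2) = 24; gcd(2, 24) = 2, so d ≤ 2.
We prove 2 | -5^t + 7^t for all t ≥ 1 by induction on t.
Base case (t = 1): h(1) = 2 = 2·(1), so 2 | h(1).
For the inductive step, assume it holds for an arbitrary k ≥ 1, i.e. 2 | h(k). Then
7^{k+1} − 5^{k+1} = 7·7^k − 5·5^k = 7·(7^k − 5^k) + (2)·5^k. The first term is divisible by 2 by the inductive hypothesis, and the second term (2)·5^k is divisible by 2 since 2 | 2. Hence 2 | h(k+1).
By the principle of mathematical induction, the result holds for all t ≥ 1.
Therefore the largest such d is 2.

d = 2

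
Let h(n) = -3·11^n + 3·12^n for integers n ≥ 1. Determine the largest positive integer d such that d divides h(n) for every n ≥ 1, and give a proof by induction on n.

Computing the first values: h(1) = 3 and h(2) = 69; gcd(3, 69) = 3, so d ≤ 3.
We prove 3 | -3·11^n + 3·12^n for all n ≥ 1 by induction on n.
When n = 1: h(1) = 3 = 3·(1), so 3 | h(1).
Suppose the result is true for n = m, i.e. 3 | h(m). Then
h(m+1) − 12·h(m) = (-3·11^(m+1) + 3·12^(m+1)) − 12·(-3·11^m + 3·12^m) = (-3)·11^m·(11 − 12) = (3)·11^m. Since 3 | h(m) by the inductive hypothesis, 3 | 12·h(m); and 3 | 3 since 3 = 3·1. Therefore 3 | h(m+1).
By induction, the statement is established for all n ≥ 1.
Therefore the largest such d is 3.

d = 3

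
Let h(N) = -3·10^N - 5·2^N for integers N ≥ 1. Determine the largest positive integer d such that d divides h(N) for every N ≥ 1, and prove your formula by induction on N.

Computing the first values: h(1) = -40 and h(2) = -320; gcd(-40, -320) = 40, so d ≤ 40.
We prove 40 | -3·10^N - 5·2^N for all N ≥ 1 by induction on N.
Base step (N = 1): h(1) = -40 = 40·(-1), so 40 | h(1).
Inductive step: assume the claim holds for N = p, i.e. 40 | h(p). Then
h(p+1) − 10·h(p) = (-3·10^(p+1) - 5·2^(p+1)) − 10·(-3·10^p - 5·2^p) = (-5)·2^p·(2 − 10) = (40)·2^p. Since 40 | h(p) by the inductive hypothesis, 40 | 10·h(p); and 40 | 40 since 40 = 40·1. Therefore 40 | h(p+1).
This completes the induction.
Therefore the largest such d is 40.

d = 40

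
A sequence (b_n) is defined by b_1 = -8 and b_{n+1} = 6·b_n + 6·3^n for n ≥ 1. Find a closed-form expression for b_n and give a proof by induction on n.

b_n = -2·3^n - 2·6^(n - 1)

Computing the first terms: b_1 = -8, b_2 = -30, b_3 = -126. This suggests b_n = -2·3^n - 2·6^(n - 1).
Base step (n = 1): the formula gives -8 = -8 = b_1.
Inductive step: suppose the statement holds for some k ≥ 1, so b_k = -2·3^k - 2·6^(k - 1).
Then b_{k+1} = 6·b_k + 6·3^k = 6·(-2·3^k - 2·6^(k - 1)) + 6·3^k = -2·3^(k + 1) - 2·6^k = -2·3^(k+1) - 2·6^((k+1) - 1),
which is the claimed formula at n = k+1.
By induction, the statement is established for all n ≥ 1.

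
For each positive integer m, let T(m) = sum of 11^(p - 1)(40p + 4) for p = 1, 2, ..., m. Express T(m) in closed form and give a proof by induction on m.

T(m) = 4·11^m·m

We claim T(m) = 4·11^m·m for all m ≥ 1.
For the base case m = 1: T(1) = 44, and the closed form gives 44. They agree.
For the inductive step, assume it holds for an arbitrary p ≥ 1, so T(p) = 4·11^p·p.
Then T(p+1) = T(p) + (11^p(40p + 44)) = (4·11^p·p) + (11^p(40p + 44)).
Simplifying, T(p+1) = 44·11^p(p + 1) = 4·11^(p+1)·(p+1),
which is the closed form with m = p+1.
This completes the induction.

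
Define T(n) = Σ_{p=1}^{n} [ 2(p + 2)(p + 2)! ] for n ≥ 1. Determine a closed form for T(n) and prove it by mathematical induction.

T(n) = 2(n + 3)! - 12

We claim T(n) = 2(n + 3)! - 12 for all n ≥ 1.
For the base case n = 1: T(1) = 36, and the closed form gives 36. They agree.
Suppose the result is true for n = p, so T(p) = 2(p + 3)! - 12.
Then T(p+1) = T(p) + (2(p + 3)(p + 3)!) = (2(p + 3)! - 12) + (2(p + 3)(p + 3)!).
Simplifying, T(p+1) = 2((p+1) + 3)! - 12,
which is the closed form with n = p+1.
By induction, the statement is established for all n ≥ 1.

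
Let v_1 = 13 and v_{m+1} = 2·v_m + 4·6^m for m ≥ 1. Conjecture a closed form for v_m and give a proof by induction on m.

v_m = 7·2^(m - 1) + 6^m

Computing the first terms: v_1 = 13, v_2 = 50, v_3 = 244. This suggests v_m = 7·2^(m - 1) + 6^m.
When m = 1: the formula gives 13 = 13 = v_1.
For the inductive step, assume it holds for an arbitrary j ≥ 1, so v_j = 7·2^(j - 1) + 6^j.
Then v_{j+1} = 2·v_j + 4·6^j = 2·(7·2^(j - 1) + 6^j) + 4·6^j = 7·2^j + 6^(j + 1) = 7·2^((j+1) - 1) + 6^(j+1),
which is the claimed formula at m = j+1.
Hence, by induction on m, the claim holds for every m ≥ 1.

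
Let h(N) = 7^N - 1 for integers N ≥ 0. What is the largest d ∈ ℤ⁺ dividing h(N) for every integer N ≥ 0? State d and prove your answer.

d = 6

Computing the first values: h(0) = 0 and h(1) = 6; gcd(0, 6) = 6, so d ≤ 6.
We prove 6 | 7^N - 1 for all N ≥ 0 by induction on N.
Base step (N = 0): h(0) = 0 = 6·(0), so 6 | h(0).
Inductive step: assume the claim holds for N = r, i.e. 6 | h(r). Then
h(r+1) = 7^(r+1) - 1 = 7·(7^r - 1) + 6 = 7·h(r) + 6. The first term is divisible by 6 by the inductive hypothesis, and 6 is divisible by 6. Hence 6 | h(r+1).
This completes the induction.
Therefore the largest such d is 6.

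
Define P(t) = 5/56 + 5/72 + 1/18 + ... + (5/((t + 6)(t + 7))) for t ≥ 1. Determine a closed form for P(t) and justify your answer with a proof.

P(t) = 5t/(7(t + 7))

We claim P(t) = 5t/(7(t + 7)) for all t ≥ 1.
For the base case t = 1: P(1) = 5/56, and the closed form gives 5/56. They agree.
For the inductive step, assume it holds for an arbitrary m ≥ 1, so P(m) = 5m/(7(m + 7)).
Then P(m+1) = P(m) + (5/((m + 7)(m + 8))) = (5m/(7(m + 7))) + (5/((m + 7)(m + 8))).
Simplifying, P(m+1) = 5(m + 1)/(7(m + 8)) = 5(m+1)/(7((m+1) + 7)),
which is the closed form with t = m+1.
By the principle of mathematical induction, the result holds for all t ≥ 1.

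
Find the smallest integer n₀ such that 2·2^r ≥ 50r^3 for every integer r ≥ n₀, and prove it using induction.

At r = 16: 131072 < 204800, so the inequality fails and n₀ ≥ 17. We prove 2·2^r ≥ 50r^3 for all r ≥ 17.
Base case (r = 17): 2·2^r = 262144 and 50r^3 = 245650, so 262144 ≥ 245650.
For the inductive step, assume it holds for an arbitrary k ≥ 17, so 2·2^k ≥ 50k^3.
Then 2·2^(k + 1) = 2·(2·2^k) ≥ 2·(50k^3).
Also, for k ≥ 17 we have 2·(50k^3) ≥ 50(k+1)^3, since 2 ≥ (1 + 1/k)^3 for all k ≥ 17.
Combining, 2·2^(k + 1) ≥ 50(k+1)^3.
This completes the induction.
Hence the smallest such n₀ is 17.

n₀ = 17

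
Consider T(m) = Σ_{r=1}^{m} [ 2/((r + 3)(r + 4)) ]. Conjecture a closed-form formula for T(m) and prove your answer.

T(m) = m/(2(m + 4))

We claim T(m) = m/(2(m + 4)) for all m ≥ 1.
Base case (m = 1): T(1) = 1/10, and the closed form gives 1/10. They agree.
For the inductive step, assume it holds for an arbitrary r ≥ 1, so T(r) = r/(2(r + 4)).
Then T(r+1) = T(r) + (2/((r + 4)(r + 5))) = (r/(2(r + 4))) + (2/((r + 4)(r + 5))).
Simplifying, T(r+1) = (r + 1)/(2(r + 5)) = (r+1)/(2((r+1) + 4)),
which is the closed form with m = r+1.
Hence, by induction on m, the claim holds for every m ≥ 1.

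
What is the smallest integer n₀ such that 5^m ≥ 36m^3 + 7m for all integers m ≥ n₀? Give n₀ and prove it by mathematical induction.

At m = 5: 3125 < 4535, so the inequality fails and n₀ ≥ 6. We prove 5^m ≥ 36m^3 + 7m for all m ≥ 6.
For the base case m = 6: 5^m = 15625 and 36m^3 + 7m = 7818, so 15625 ≥ 7818.
Suppose the result is true for m = p, so 5^p ≥ 36p^3 + 7p.
Then 5^(p + 1) = 5·(5^p) ≥ 5·(36p^3 + 7p).
Also, for p ≥ 6 we have 5·(36p^3 + 7p) ≥ 36(p+1)^3 + 7(p+1), since 5·(36p^3 + 7p) − (36(p+1)^3 + 7(p+1)) = 144p^3 - 108p^2 - 80p - 43, which is nonnegative for all p ≥ 6.
Combining, 5^(p + 1) ≥ 36(p+1)^3 + 7(p+1).
By induction, the statement is established for all m ≥ 6.
Hence the smallest such n₀ is 6.

n₀ = 6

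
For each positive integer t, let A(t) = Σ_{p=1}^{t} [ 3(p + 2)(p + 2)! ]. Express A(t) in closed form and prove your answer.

We claim A(t) = 3(t + 3)! - 18 for all t ≥ 1.
For the base case t = 1: A(1) = 54, and the closed form gives 54. They agree.
Inductive step: assume the claim holds for t = p, so A(p) = 3(p + 3)! - 18.
Then A(p+1) = A(p) + (3(p + 3)(p + 3)!) = (3(p + 3)! - 18) + (3(p + 3)(p + 3)!).
Simplifying, A(p+1) = 3((p+1) + 3)! - 18,
which is the closed form with t = p+1.
By the principle of mathematical induction, the result holds for all t ≥ 1.

A(t) = 3(t + 3)! - 18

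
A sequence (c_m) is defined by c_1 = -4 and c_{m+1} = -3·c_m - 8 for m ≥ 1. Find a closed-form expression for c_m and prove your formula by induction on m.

Computing the first terms: c_1 = -4, c_2 = 4, c_3 = -20. This suggests c_m = -2(-3)^(m - 1) - 2.
Base case (m = 1): the formula gives -4 = -4 = c_1.
Inductive step: assume the claim holds for m = k, so c_k = -2(-3)^(k - 1) - 2.
Then c_{k+1} = -3·c_k - 8 = -3·(-2(-3)^(k - 1) - 2) - 8 = -2(-3)^k - 2 = -2(-3)^((k+1) - 1) - 2,
which is the claimed formula at m = k+1.
By the principle of mathematical induction, the result holds for all m ≥ 1.

c_m = -2(-3)^(m - 1) - 2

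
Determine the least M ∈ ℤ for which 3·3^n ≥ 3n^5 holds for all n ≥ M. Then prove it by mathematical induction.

M = 11

At n = 10: 177147 < 300000, so the inequality fails and M ≥ 11. We prove 3·3^n ≥ 3n^5 for all n ≥ 11.
When n = 11: 3·3^n = 531441 and 3n^5 = 483153, so 531441 ≥ 483153.
Inductive step: suppose the statement holds for some j ≥ 11, so 3·3^j ≥ 3j^5.
Then 3·3^(j + 1) = 3·(3·3^j) ≥ 3·(3j^5).
Also, for j ≥ 11 we have 3·(3j^5) ≥ 3(j+1)^5, since 3 ≥ (1 + 1/j)^5 for all j ≥ 11.
Combining, 3·3^(j + 1) ≥ 3(j+1)^5.
This completes the induction.
Hence the smallest such M is 11.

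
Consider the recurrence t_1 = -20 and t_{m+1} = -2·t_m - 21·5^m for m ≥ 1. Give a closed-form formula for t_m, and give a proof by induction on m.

Computing the first terms: t_1 = -20, t_2 = -65, t_3 = -395. This suggests t_m = -5(-2)^(m - 1) - 3·5^m.
For the base case m = 1: the formula gives -20 = -20 = t_1.
Suppose the result is true for m = i, so t_i = -5(-2)^(i - 1) - 3·5^i.
Then t_{i+1} = -2·t_i - 21·5^i = -2·(-5(-2)^(i - 1) - 3·5^i) - 21·5^i = -5(-2)^i - 3·5^(i + 1) = -5(-2)^((i+1) - 1) - 3·5^(i+1),
which is the claimed formula at m = i+1.
Hence, by induction on m, the claim holds for every m ≥ 1.

t_m = -5(-2)^(m - 1) - 3·5^m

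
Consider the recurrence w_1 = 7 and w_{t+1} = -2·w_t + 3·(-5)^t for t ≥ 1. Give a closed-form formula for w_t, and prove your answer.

w_t = -(-2)^t - (-5)^t

Computing the first terms: w_1 = 7, w_2 = -29, w_3 = 133. This suggests w_t = -(-2)^t - (-5)^t.
Base step (t = 1): the formula gives 7 = 7 = w_1.
For the inductive step, assume it holds for an arbitrary j ≥ 1, so w_j = -(-2)^j - (-5)^j.
Then w_{j+1} = -2·w_j + 3·(-5)^j = -2·(-(-2)^j - (-5)^j) + 3·(-5)^j = -(-2)^(j + 1) - (-5)^(j + 1),
which is the claimed formula at t = j+1.
Hence, by induction on t, the claim holds for every t ≥ 1.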